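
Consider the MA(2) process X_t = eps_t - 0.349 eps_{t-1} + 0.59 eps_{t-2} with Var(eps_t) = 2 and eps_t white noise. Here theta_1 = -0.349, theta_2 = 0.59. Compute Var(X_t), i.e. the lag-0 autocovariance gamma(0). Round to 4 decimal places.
\gamma(0) = 2.9398

For an MA(q) process X_t = eps_t + sum_i theta_i eps_{t-i} with
Var(eps_t) = sigma^2, the variance is
  gamma(0) = sigma^2 * (1 + sum_i theta_i^2).
  sum_i theta_i^2 = (-0.349)^2 + (0.59)^2 = 0.121801 + 0.3481 = 0.469901.
  gamma(0) = 2 * (1 + 0.469901) = 2 * 1.469901 = 2.939802, which rounds to 2.9398.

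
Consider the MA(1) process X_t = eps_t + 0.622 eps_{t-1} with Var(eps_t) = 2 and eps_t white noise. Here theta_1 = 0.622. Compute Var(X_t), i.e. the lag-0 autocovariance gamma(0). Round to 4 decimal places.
\gamma(0) = 2.7738

For an MA(q) process X_t = eps_t + sum_i theta_i eps_{t-i} with
Var(eps_t) = sigma^2, the variance is
  gamma(0) = sigma^2 * (1 + sum_i theta_i^2).
  sum_i theta_i^2 = (0.622)^2 = 0.386884.
  gamma(0) = 2 * (1 + 0.386884) = 2 * 1.386884 = 2.773768, which rounds to 2.7738.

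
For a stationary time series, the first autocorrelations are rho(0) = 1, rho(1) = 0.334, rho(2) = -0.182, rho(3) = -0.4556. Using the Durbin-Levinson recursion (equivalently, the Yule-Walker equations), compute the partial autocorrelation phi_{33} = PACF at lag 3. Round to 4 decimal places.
\phi_{33} = -0.3340

The PACF at lag k is phi_{kk}, the last component of the solution
to the Yule-Walker system G_k phi = r_k where
  (G_k)_{ij} = rho(|i - j|), (r_k)_i = rho(i), i,j = 1..k.
Equivalently, Durbin-Levinson gives phi_{kk} iteratively:
  phi_{11} = rho(1)
  phi_{kk} = [rho(k) - sum_{j=1..k-1} phi_{k-1,j} rho(k-j)]
            / [1 - sum_{j=1..k-1} phi_{k-1,j} rho(j)],
  phi_{k,j} = phi_{k-1,j} - phi_{kk} phi_{k-1,k-j},  j = 1..k-1.
Step k = 1:
  phi_11 = rho(1) = 0.334.
Step k = 2:
  phi_22 = [rho(2) - phi_11 rho(1)] / [1 - phi_11 rho(1)] = [-0.182 - (0.334)(0.334)] / [1 - (0.334)(0.334)]
         = -0.293556 / 0.888444 = -0.330416.
  Update: phi_21 = phi_11 - phi_22 phi_11 = 0.334 - (-0.330416)(0.334) = 0.444359.
Step k = 3:
  phi_33 = [rho(3) - phi_21 rho(2) - phi_22 rho(1)] / [1 - phi_21 rho(1) - phi_22 rho(2)]
    numerator   = -0.4556 - (0.444359)(-0.182) - (-0.330416)(0.334) = -0.26436778
    denominator = 1 - (0.444359)(0.334) - (-0.330416)(-0.182) = 0.79144844
  phi_33 = -0.26436778 / 0.79144844 = -0.334.
Therefore phi_{33} = -0.3340.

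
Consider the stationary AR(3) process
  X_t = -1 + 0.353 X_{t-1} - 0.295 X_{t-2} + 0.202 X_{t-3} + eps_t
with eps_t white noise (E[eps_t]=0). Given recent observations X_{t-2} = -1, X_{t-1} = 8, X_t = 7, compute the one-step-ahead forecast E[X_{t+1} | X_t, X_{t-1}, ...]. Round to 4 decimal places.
E[X_{t+1} \mid \mathcal F_t] = -1.0910

For an AR(p) model X_t = c + sum_i phi_i X_{t-i} + eps_t, the
one-step-ahead conditional mean is
  E[X_{t+1} | X_t, ...] = c + sum_i phi_i X_{t+1-i}.
Substitute known values:
  E[X_{t+1} | ...] = -1 + (0.353) * (7) + (-0.295) * (8) + (0.202) * (-1)
                   = -1.0910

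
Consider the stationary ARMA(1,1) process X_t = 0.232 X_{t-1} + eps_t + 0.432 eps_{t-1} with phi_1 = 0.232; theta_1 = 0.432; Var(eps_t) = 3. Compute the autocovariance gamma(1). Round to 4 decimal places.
\gamma(1) = 2.3163

Multiply the model equation by X_{t-k} and take expectations. With theta_0 = psi_0 = 1 and psi_j the MA(infinity) weights, this gives
  gamma(k) - sum_i phi_i gamma(k-i) = c_k,
  c_k = sigma^2 * sum_{j=k..q} theta_j psi_{j-k}   (c_k = 0 for k > q),
using gamma(-m) = gamma(m).
psi-weights needed (psi_j = theta_j + sum_i phi_i psi_{j-i}):
  psi_1 = theta_1 + phi_1 = 0.432 + (0.232) = 0.664
Right-hand sides:
  c_0 = sigma^2 (1 + theta_1 psi_1) = 3 * (1 + (0.432)(0.664)) = 3 * 1.286848 = 3.860544
  c_1 = sigma^2 theta_1 = 3 * (0.432) = 1.296
  c_2 = 0
Equations for k = 0 and k = 1 (AR order 1):
  gamma(0) = phi_1 gamma(1) + c_0
  gamma(1) = phi_1 gamma(0) + c_1
Substituting the second into the first: gamma(0) (1 - phi_1^2) = c_0 + phi_1 c_1, so
  gamma(0) = (c_0 + phi_1 c_1) / (1 - phi_1^2) = (3.860544 + (0.232)(1.296)) / (1 - (0.232)^2) = 4.161216 / 0.946176 = 4.39793.
  gamma(1) = phi_1 gamma(0) + c_1 = (0.232)(4.39793) + (1.296) = 2.31632.
Therefore gamma(1) = 2.3163 (to 4 decimal places).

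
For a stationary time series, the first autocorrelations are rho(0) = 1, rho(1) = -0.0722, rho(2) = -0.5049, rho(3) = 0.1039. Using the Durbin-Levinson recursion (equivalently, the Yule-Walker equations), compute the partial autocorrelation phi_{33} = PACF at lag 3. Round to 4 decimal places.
\phi_{33} = 0.0160

The PACF at lag k is phi_{kk}, the last component of the solution
to the Yule-Walker system G_k phi = r_k where
  (G_k)_{ij} = rho(|i - j|), (r_k)_i = rho(i), i,j = 1..k.
Equivalently, Durbin-Levinson gives phi_{kk} iteratively:
  phi_{11} = rho(1)
  phi_{kk} = [rho(k) - sum_{j=1..k-1} phi_{k-1,j} rho(k-j)]
            / [1 - sum_{j=1..k-1} phi_{k-1,j} rho(j)],
  phi_{k,j} = phi_{k-1,j} - phi_{kk} phi_{k-1,k-j},  j = 1..k-1.
Step k = 1:
  phi_11 = rho(1) = -0.0722.
Step k = 2:
  phi_22 = [rho(2) - phi_11 rho(1)] / [1 - phi_11 rho(1)] = [-0.5049 - (-0.0722)(-0.0722)] / [1 - (-0.0722)(-0.0722)]
         = -0.51011284 / 0.99478716 = -0.512786.
  Update: phi_21 = phi_11 - phi_22 phi_11 = -0.0722 - (-0.512786)(-0.0722) = -0.109223.
Step k = 3:
  phi_33 = [rho(3) - phi_21 rho(2) - phi_22 rho(1)] / [1 - phi_21 rho(1) - phi_22 rho(2)]
    numerator   = 0.1039 - (-0.109223)(-0.5049) - (-0.512786)(-0.0722) = 0.01173009
    denominator = 1 - (-0.109223)(-0.0722) - (-0.512786)(-0.5049) = 0.73320848
  phi_33 = 0.01173009 / 0.73320848 = 0.016.
Therefore phi_{33} = 0.0160.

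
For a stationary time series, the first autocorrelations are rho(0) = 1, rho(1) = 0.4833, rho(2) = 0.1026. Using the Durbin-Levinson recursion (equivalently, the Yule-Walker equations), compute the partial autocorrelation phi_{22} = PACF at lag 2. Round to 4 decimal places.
\phi_{22} = -0.1709

The PACF at lag k is phi_{kk}, the last component of the solution
to the Yule-Walker system G_k phi = r_k where
  (G_k)_{ij} = rho(|i - j|), (r_k)_i = rho(i), i,j = 1..k.
Equivalently, Durbin-Levinson gives phi_{kk} iteratively:
  phi_{11} = rho(1)
  phi_{kk} = [rho(k) - sum_{j=1..k-1} phi_{k-1,j} rho(k-j)]
            / [1 - sum_{j=1..k-1} phi_{k-1,j} rho(j)],
  phi_{k,j} = phi_{k-1,j} - phi_{kk} phi_{k-1,k-j},  j = 1..k-1.
Step k = 1:
  phi_11 = rho(1) = 0.4833.
Step k = 2:
  phi_22 = [rho(2) - phi_11 rho(1)] / [1 - phi_11 rho(1)] = [0.1026 - (0.4833)(0.4833)] / [1 - (0.4833)(0.4833)]
         = -0.13097889 / 0.76642111 = -0.1709.
Therefore phi_{22} = -0.1709.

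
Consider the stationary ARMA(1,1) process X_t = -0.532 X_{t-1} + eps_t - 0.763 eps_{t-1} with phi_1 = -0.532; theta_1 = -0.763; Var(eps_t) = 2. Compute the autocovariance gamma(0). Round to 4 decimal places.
\gamma(0) = 6.6781

Multiply the model equation by X_{t-k} and take expectations. With theta_0 = psi_0 = 1 and psi_j the MA(infinity) weights, this gives
  gamma(k) - sum_i phi_i gamma(k-i) = c_k,
  c_k = sigma^2 * sum_{j=k..q} theta_j psi_{j-k}   (c_k = 0 for k > q),
using gamma(-m) = gamma(m).
psi-weights needed (psi_j = theta_j + sum_i phi_i psi_{j-i}):
  psi_1 = theta_1 + phi_1 = -0.763 + (-0.532) = -1.295
Right-hand sides:
  c_0 = sigma^2 (1 + theta_1 psi_1) = 2 * (1 + (-0.763)(-1.295)) = 2 * 1.988085 = 3.97617
  c_1 = sigma^2 theta_1 = 2 * (-0.763) = -1.526
  c_2 = 0
Equations for k = 0 and k = 1 (AR order 1):
  gamma(0) = phi_1 gamma(1) + c_0
  gamma(1) = phi_1 gamma(0) + c_1
Substituting the second into the first: gamma(0) (1 - phi_1^2) = c_0 + phi_1 c_1, so
  gamma(0) = (c_0 + phi_1 c_1) / (1 - phi_1^2) = (3.97617 + (-0.532)(-1.526)) / (1 - (-0.532)^2) = 4.788002 / 0.716976 = 6.678051.
Therefore gamma(0) = 6.6781 (to 4 decimal places).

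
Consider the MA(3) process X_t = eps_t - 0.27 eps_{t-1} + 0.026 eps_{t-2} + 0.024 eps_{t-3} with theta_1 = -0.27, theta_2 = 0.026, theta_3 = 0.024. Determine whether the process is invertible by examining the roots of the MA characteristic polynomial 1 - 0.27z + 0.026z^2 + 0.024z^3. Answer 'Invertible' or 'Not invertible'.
\text{Invertible}

The MA(q) characteristic polynomial is P(z) = 1 - 0.27z + 0.026z^2 + 0.024z^3.
Invertibility requires all roots to lie outside the unit circle, i.e. |z| > 1 for every root.
Degree 3: look for a simple real root z0 first, then factor out (1 - z/z0) and solve the remaining quadratic.
Testing z0 = -5: P(-5) = 1 + (-0.27)(-5) + (0.026)(-5)^2 + (0.024)(-5)^3
  = 1 + (1.35) + (0.65) + (-3) = 0.  So z_0 = -5 is a root, |z_0| = 5.
Divide out the factor (1 + 0.2 z) = (1 - z/z0) (since 1/z0 = -0.2):
  P(z) = (1 + 0.2 z)(1 + (-0.47) z + (0.12) z^2)
  [check: z-coef -0.47 - (-0.2) = -0.27; z^2-coef 0.12 - (-0.2)(-0.47) = 0.026; z^3-coef -(-0.2)(0.12) = 0.024.]
Remaining roots from the quadratic factor 1 + (-0.47) z + (0.12) z^2:
  Set 1 + (-0.47) z + (0.12) z^2 = 0, i.e. a z^2 + b z + c = 0 with a = 0.12, b = -0.47, c = 1.
  Discriminant D = b^2 - 4ac = (-0.47)^2 - 4*(0.12)*1 = 0.2209 - (0.48) = -0.2591.
  D < 0, so the roots are the complex-conjugate pair z = (-b +/- i sqrt(-D)) / (2a) = 1.9583 +/- 2.1209i.
  For a conjugate pair |z|^2 = z * conj(z) = (product of roots) = c/a = 1/(0.12) = 8.333333, so |z| = sqrt(8.333333) = 2.8868 for both roots.
Moduli of all roots: 5.0000, 2.8868, 2.8868.
All moduli strictly greater than 1? Yes.
Verdict: Invertible.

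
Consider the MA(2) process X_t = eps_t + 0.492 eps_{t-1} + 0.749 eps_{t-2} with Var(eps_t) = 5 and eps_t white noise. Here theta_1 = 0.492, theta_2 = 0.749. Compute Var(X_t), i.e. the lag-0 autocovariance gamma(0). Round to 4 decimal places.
\gamma(0) = 9.0153

For an MA(q) process X_t = eps_t + sum_i theta_i eps_{t-i} with
Var(eps_t) = sigma^2, the variance is
  gamma(0) = sigma^2 * (1 + sum_i theta_i^2).
  sum_i theta_i^2 = (0.492)^2 + (0.749)^2 = 0.242064 + 0.561001 = 0.803065.
  gamma(0) = 5 * (1 + 0.803065) = 5 * 1.803065 = 9.015325, which rounds to 9.0153.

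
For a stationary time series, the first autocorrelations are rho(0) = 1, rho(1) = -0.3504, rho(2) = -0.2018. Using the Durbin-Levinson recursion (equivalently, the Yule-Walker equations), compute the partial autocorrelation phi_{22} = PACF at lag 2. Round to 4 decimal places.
\phi_{22} = -0.3700

The PACF at lag k is phi_{kk}, the last component of the solution
to the Yule-Walker system G_k phi = r_k where
  (G_k)_{ij} = rho(|i - j|), (r_k)_i = rho(i), i,j = 1..k.
Equivalently, Durbin-Levinson gives phi_{kk} iteratively:
  phi_{11} = rho(1)
  phi_{kk} = [rho(k) - sum_{j=1..k-1} phi_{k-1,j} rho(k-j)]
            / [1 - sum_{j=1..k-1} phi_{k-1,j} rho(j)],
  phi_{k,j} = phi_{k-1,j} - phi_{kk} phi_{k-1,k-j},  j = 1..k-1.
Step k = 1:
  phi_11 = rho(1) = -0.3504.
Step k = 2:
  phi_22 = [rho(2) - phi_11 rho(1)] / [1 - phi_11 rho(1)] = [-0.2018 - (-0.3504)(-0.3504)] / [1 - (-0.3504)(-0.3504)]
         = -0.32458016 / 0.87721984 = -0.37.
Therefore phi_{22} = -0.3700.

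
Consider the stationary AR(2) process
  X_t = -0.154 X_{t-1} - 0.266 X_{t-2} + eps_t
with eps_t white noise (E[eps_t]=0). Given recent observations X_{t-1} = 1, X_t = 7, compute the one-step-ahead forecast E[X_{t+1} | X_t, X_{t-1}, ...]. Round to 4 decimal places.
E[X_{t+1} \mid \mathcal F_t] = -1.3440

For an AR(p) model X_t = c + sum_i phi_i X_{t-i} + eps_t, the
one-step-ahead conditional mean is
  E[X_{t+1} | X_t, ...] = c + sum_i phi_i X_{t+1-i}.
Substitute known values:
  E[X_{t+1} | ...] = (-0.154) * (7) + (-0.266) * (1)
                   = -1.3440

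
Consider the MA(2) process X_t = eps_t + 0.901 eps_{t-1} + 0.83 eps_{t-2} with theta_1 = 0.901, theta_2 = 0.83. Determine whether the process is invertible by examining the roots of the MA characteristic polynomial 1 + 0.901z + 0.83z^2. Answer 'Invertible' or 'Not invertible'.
\text{Invertible}

The MA(q) characteristic polynomial is P(z) = 1 + 0.901z + 0.83z^2.
Invertibility requires all roots to lie outside the unit circle, i.e. |z| > 1 for every root.
Set 1 + (0.901) z + (0.83) z^2 = 0, i.e. a z^2 + b z + c = 0 with a = 0.83, b = 0.901, c = 1.
Discriminant D = b^2 - 4ac = (0.901)^2 - 4*(0.83)*1 = 0.811801 - (3.32) = -2.508199.
D < 0, so the roots are the complex-conjugate pair z = (-b +/- i sqrt(-D)) / (2a) = -0.5428 +/- 0.9541i.
For a conjugate pair |z|^2 = z * conj(z) = (product of roots) = c/a = 1/(0.83) = 1.204819, so |z| = sqrt(1.204819) = 1.0976 for both roots.
Moduli of all roots: 1.0976, 1.0976.
All moduli strictly greater than 1? Yes.
Verdict: Invertible.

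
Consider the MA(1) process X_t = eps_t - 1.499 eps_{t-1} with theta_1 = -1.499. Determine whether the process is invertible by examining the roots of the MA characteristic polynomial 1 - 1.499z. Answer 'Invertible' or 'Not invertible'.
\text{Not invertible}

The MA(q) characteristic polynomial is P(z) = 1 - 1.499z.
Invertibility requires all roots to lie outside the unit circle, i.e. |z| > 1 for every root.
This is linear in z: 1 + (-1.499) z = 0  =>  z = -1/(-1.499) = 0.667111,  |z| = 0.667111.
Moduli of all roots: 0.6671.
All moduli strictly greater than 1? No.
Verdict: Not invertible.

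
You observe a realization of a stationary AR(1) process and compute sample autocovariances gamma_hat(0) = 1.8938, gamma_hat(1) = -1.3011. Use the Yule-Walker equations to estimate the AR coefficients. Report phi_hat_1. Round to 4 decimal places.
\hat\phi_{1} = -0.6870

The Yule-Walker equations for an AR(p) process read, in matrix form,
  Gamma_p phi = r_p,   with   (Gamma_p)_{ij} = gamma(|i - j|),
                       (r_p)_i = gamma(i),   i,j = 1..p.
Substitute the sample gammas (Toeplitz matrix and right-hand side of size 1):
  Gamma_p = [[1.8938]]
  r_p     = [-1.3011]
With p = 1 this is the single equation gamma(0) phi_1 = gamma(1):
  phi_hat_1 = gamma(1) / gamma(0) = -1.3011 / 1.8938 = -0.6870.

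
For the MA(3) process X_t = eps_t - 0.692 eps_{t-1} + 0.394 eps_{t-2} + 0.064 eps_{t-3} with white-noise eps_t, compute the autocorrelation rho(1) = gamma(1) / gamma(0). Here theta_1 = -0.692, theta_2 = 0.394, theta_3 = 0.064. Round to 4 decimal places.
\rho(1) = -0.5735

For an MA(q) process with theta_0 = 1, the autocovariance is
  gamma(k) = sigma^2 * sum_{i=0..q-k} theta_i * theta_{i+k},
and rho(k) = gamma(k) / gamma(0). Sigma^2 cancels.
  numerator   = (1)*(-0.692) + (-0.692)*(0.394) + (0.394)*(0.064) = -0.939432.
  denominator = (1)^2 + (-0.692)^2 + (0.394)^2 + (0.064)^2 = 1.638196.
  rho(1) = -0.939432 / 1.638196 = -0.5735.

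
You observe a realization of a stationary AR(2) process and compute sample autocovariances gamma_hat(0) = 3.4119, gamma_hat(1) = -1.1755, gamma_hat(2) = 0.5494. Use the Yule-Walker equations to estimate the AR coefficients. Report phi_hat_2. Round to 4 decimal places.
\hat\phi_{2} = 0.0480

The Yule-Walker equations for an AR(p) process read, in matrix form,
  Gamma_p phi = r_p,   with   (Gamma_p)_{ij} = gamma(|i - j|),
                       (r_p)_i = gamma(i),   i,j = 1..p.
Substitute the sample gammas (Toeplitz matrix and right-hand side of size 2):
  Gamma_p = [[3.4119, -1.1755], [-1.1755, 3.4119]]
  r_p     = [-1.1755, 0.5494]
Written out:
  3.4119 phi_1 - 1.1755 phi_2 = -1.1755
  -1.1755 phi_1 + 3.4119 phi_2 = 0.5494
Solve by Cramer's rule:
  det = gamma(0)^2 - gamma(1)^2 = (3.4119)^2 - (-1.1755)^2 = 11.64106161 - 1.38180025 = 10.25926136
  phi_hat_1 = [gamma(1) gamma(0) - gamma(1) gamma(2)] / det = [(-1.1755)(3.4119) - (-1.1755)(0.5494)] / 10.25926136 = -3.36486875 / 10.25926136 = -0.328
  phi_hat_2 = [gamma(0) gamma(2) - gamma(1)^2] / det = [(3.4119)(0.5494) - (-1.1755)^2] / 10.25926136 = 0.49269761 / 10.25926136 = 0.048
So phi_hat = [-0.3280, 0.0480].
Therefore phi_hat_2 = 0.0480.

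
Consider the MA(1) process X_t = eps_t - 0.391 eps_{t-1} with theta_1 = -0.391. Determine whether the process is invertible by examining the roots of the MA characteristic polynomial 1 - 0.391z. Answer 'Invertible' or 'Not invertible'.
\text{Invertible}

The MA(q) characteristic polynomial is P(z) = 1 - 0.391z.
Invertibility requires all roots to lie outside the unit circle, i.e. |z| > 1 for every root.
This is linear in z: 1 + (-0.391) z = 0  =>  z = -1/(-0.391) = 2.557545,  |z| = 2.557545.
Moduli of all roots: 2.5575.
All moduli strictly greater than 1? Yes.
Verdict: Invertible.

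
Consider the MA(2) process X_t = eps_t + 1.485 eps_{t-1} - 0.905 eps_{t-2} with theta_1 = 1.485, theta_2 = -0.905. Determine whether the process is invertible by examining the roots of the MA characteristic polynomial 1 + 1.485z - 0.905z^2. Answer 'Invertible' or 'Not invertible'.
\text{Not invertible}

The MA(q) characteristic polynomial is P(z) = 1 + 1.485z - 0.905z^2.
Invertibility requires all roots to lie outside the unit circle, i.e. |z| > 1 for every root.
Set 1 + (1.485) z + (-0.905) z^2 = 0, i.e. a z^2 + b z + c = 0 with a = -0.905, b = 1.485, c = 1.
Discriminant D = b^2 - 4ac = (1.485)^2 - 4*(-0.905)*1 = 2.205225 - (-3.62) = 5.825225.
D >= 0, so the roots are real: z = (-b +/- sqrt(D)) / (2a) = (-1.485 +/- 2.41355) / (-1.81).
  z_1 = (-1.485 + 2.41355) / (-1.81) = -0.513,   |z_1| = 0.513.
  z_2 = (-1.485 - 2.41355) / (-1.81) = 2.1539,   |z_2| = 2.1539.
Moduli of all roots: 0.5130, 2.1539.
All moduli strictly greater than 1? No.
Verdict: Not invertible.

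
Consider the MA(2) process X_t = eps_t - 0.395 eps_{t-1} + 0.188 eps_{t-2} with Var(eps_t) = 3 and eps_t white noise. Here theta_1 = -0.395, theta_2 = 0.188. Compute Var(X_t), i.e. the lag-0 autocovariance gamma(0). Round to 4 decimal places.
\gamma(0) = 3.5741

For an MA(q) process X_t = eps_t + sum_i theta_i eps_{t-i} with
Var(eps_t) = sigma^2, the variance is
  gamma(0) = sigma^2 * (1 + sum_i theta_i^2).
  sum_i theta_i^2 = (-0.395)^2 + (0.188)^2 = 0.156025 + 0.035344 = 0.191369.
  gamma(0) = 3 * (1 + 0.191369) = 3 * 1.191369 = 3.574107, which rounds to 3.5741.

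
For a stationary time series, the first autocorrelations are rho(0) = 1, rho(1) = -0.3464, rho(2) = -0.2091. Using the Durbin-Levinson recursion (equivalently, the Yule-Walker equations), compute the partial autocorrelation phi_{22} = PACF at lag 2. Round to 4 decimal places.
\phi_{22} = -0.3740

The PACF at lag k is phi_{kk}, the last component of the solution
to the Yule-Walker system G_k phi = r_k where
  (G_k)_{ij} = rho(|i - j|), (r_k)_i = rho(i), i,j = 1..k.
Equivalently, Durbin-Levinson gives phi_{kk} iteratively:
  phi_{11} = rho(1)
  phi_{kk} = [rho(k) - sum_{j=1..k-1} phi_{k-1,j} rho(k-j)]
            / [1 - sum_{j=1..k-1} phi_{k-1,j} rho(j)],
  phi_{k,j} = phi_{k-1,j} - phi_{kk} phi_{k-1,k-j},  j = 1..k-1.
Step k = 1:
  phi_11 = rho(1) = -0.3464.
Step k = 2:
  phi_22 = [rho(2) - phi_11 rho(1)] / [1 - phi_11 rho(1)] = [-0.2091 - (-0.3464)(-0.3464)] / [1 - (-0.3464)(-0.3464)]
         = -0.32909296 / 0.88000704 = -0.374.
Therefore phi_{22} = -0.3740.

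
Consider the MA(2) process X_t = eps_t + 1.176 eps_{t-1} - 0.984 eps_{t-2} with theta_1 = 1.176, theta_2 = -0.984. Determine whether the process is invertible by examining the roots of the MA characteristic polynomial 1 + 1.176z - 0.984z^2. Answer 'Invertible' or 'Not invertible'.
\text{Not invertible}

The MA(q) characteristic polynomial is P(z) = 1 + 1.176z - 0.984z^2.
Invertibility requires all roots to lie outside the unit circle, i.e. |z| > 1 for every root.
Set 1 + (1.176) z + (-0.984) z^2 = 0, i.e. a z^2 + b z + c = 0 with a = -0.984, b = 1.176, c = 1.
Discriminant D = b^2 - 4ac = (1.176)^2 - 4*(-0.984)*1 = 1.382976 - (-3.936) = 5.318976.
D >= 0, so the roots are real: z = (-b +/- sqrt(D)) / (2a) = (-1.176 +/- 2.306291) / (-1.968).
  z_1 = (-1.176 + 2.306291) / (-1.968) = -0.5743,   |z_1| = 0.5743.
  z_2 = (-1.176 - 2.306291) / (-1.968) = 1.7695,   |z_2| = 1.7695.
Moduli of all roots: 0.5743, 1.7695.
All moduli strictly greater than 1? No.
Verdict: Not invertible.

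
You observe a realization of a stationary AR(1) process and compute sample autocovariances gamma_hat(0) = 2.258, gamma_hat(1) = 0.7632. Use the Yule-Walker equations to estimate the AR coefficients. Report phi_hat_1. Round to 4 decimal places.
\hat\phi_{1} = 0.3380

The Yule-Walker equations for an AR(p) process read, in matrix form,
  Gamma_p phi = r_p,   with   (Gamma_p)_{ij} = gamma(|i - j|),
                       (r_p)_i = gamma(i),   i,j = 1..p.
Substitute the sample gammas (Toeplitz matrix and right-hand side of size 1):
  Gamma_p = [[2.258]]
  r_p     = [0.7632]
With p = 1 this is the single equation gamma(0) phi_1 = gamma(1):
  phi_hat_1 = gamma(1) / gamma(0) = 0.7632 / 2.258 = 0.3380.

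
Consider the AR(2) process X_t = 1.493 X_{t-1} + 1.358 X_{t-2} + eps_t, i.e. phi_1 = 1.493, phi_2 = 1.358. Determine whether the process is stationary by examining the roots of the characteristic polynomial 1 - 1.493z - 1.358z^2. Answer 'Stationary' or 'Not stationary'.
\text{Not stationary}

The AR(p) characteristic polynomial is P(z) = 1 - 1.493z - 1.358z^2.
Stationarity requires all roots to lie outside the unit circle, i.e. |z| > 1 for every root.
Set 1 + (-1.493) z + (-1.358) z^2 = 0, i.e. a z^2 + b z + c = 0 with a = -1.358, b = -1.493, c = 1.
Discriminant D = b^2 - 4ac = (-1.493)^2 - 4*(-1.358)*1 = 2.229049 - (-5.432) = 7.661049.
D >= 0, so the roots are real: z = (-b +/- sqrt(D)) / (2a) = (1.493 +/- 2.76786) / (-2.716).
  z_1 = (1.493 + 2.76786) / (-2.716) = -1.5688,   |z_1| = 1.5688.
  z_2 = (1.493 - 2.76786) / (-2.716) = 0.4694,   |z_2| = 0.4694.
Moduli of all roots: 1.5688, 0.4694.
All moduli strictly greater than 1? No.
Verdict: Not stationary.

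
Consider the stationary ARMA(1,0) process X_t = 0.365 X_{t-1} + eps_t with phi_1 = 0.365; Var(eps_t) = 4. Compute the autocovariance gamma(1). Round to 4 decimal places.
\gamma(1) = 1.6844

Multiply the model equation by X_{t-k} and take expectations. With theta_0 = psi_0 = 1 and psi_j the MA(infinity) weights, this gives
  gamma(k) - sum_i phi_i gamma(k-i) = c_k,
  c_k = sigma^2 * sum_{j=k..q} theta_j psi_{j-k}   (c_k = 0 for k > q),
using gamma(-m) = gamma(m).
Pure AR (q = 0): c_0 = sigma^2 = 4, c_k = 0 for k >= 1.
Equations for k = 0 and k = 1 (AR order 1):
  gamma(0) = phi_1 gamma(1) + c_0
  gamma(1) = phi_1 gamma(0) + c_1
Substituting the second into the first: gamma(0) (1 - phi_1^2) = c_0 + phi_1 c_1, so
  gamma(0) = c_0 / (1 - phi_1^2) = 4 / (1 - (0.365)^2) = 4 / 0.866775 = 4.614808.
  gamma(1) = phi_1 gamma(0) = (0.365)(4.614808) = 1.684405.
Therefore gamma(1) = 1.6844 (to 4 decimal places).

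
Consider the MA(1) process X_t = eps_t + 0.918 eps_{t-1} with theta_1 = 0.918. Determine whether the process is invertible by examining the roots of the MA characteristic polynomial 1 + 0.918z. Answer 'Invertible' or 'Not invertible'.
\text{Invertible}

The MA(q) characteristic polynomial is P(z) = 1 + 0.918z.
Invertibility requires all roots to lie outside the unit circle, i.e. |z| > 1 for every root.
This is linear in z: 1 + (0.918) z = 0  =>  z = -1/(0.918) = -1.089325,  |z| = 1.089325.
Moduli of all roots: 1.0893.
All moduli strictly greater than 1? Yes.
Verdict: Invertible.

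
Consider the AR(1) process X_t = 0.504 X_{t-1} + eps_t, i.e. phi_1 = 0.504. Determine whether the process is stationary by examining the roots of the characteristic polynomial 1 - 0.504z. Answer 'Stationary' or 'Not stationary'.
\text{Stationary}

The AR(p) characteristic polynomial is P(z) = 1 - 0.504z.
Stationarity requires all roots to lie outside the unit circle, i.e. |z| > 1 for every root.
This is linear in z: 1 + (-0.504) z = 0  =>  z = -1/(-0.504) = 1.984127,  |z| = 1.984127.
Moduli of all roots: 1.9841.
All moduli strictly greater than 1? Yes.
Verdict: Stationary.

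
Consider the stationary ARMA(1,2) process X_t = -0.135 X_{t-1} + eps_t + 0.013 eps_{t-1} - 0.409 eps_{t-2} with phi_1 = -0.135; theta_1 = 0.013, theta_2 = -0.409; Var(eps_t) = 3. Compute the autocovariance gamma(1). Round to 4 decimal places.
\gamma(1) = -0.2859

Multiply the model equation by X_{t-k} and take expectations. With theta_0 = psi_0 = 1 and psi_j the MA(infinity) weights, this gives
  gamma(k) - sum_i phi_i gamma(k-i) = c_k,
  c_k = sigma^2 * sum_{j=k..q} theta_j psi_{j-k}   (c_k = 0 for k > q),
using gamma(-m) = gamma(m).
psi-weights needed (psi_j = theta_j + sum_i phi_i psi_{j-i}):
  psi_1 = theta_1 + phi_1 = 0.013 + (-0.135) = -0.122
  psi_2 = theta_2 + phi_1 psi_1 = -0.409 + (-0.135)(-0.122) = -0.39253
Right-hand sides:
  c_0 = sigma^2 (1 + theta_1 psi_1 + theta_2 psi_2) = 3 * (1 + (0.013)(-0.122) + (-0.409)(-0.39253)) = 3 * 1.158959 = 3.476876
  c_1 = sigma^2 (theta_1 + theta_2 psi_1) = 3 * (0.013 + (-0.409)(-0.122)) = 0.188694
  c_2 = sigma^2 theta_2 = 3 * (-0.409) = -1.227
Equations for k = 0 and k = 1 (AR order 1):
  gamma(0) = phi_1 gamma(1) + c_0
  gamma(1) = phi_1 gamma(0) + c_1
Substituting the second into the first: gamma(0) (1 - phi_1^2) = c_0 + phi_1 c_1, so
  gamma(0) = (c_0 + phi_1 c_1) / (1 - phi_1^2) = (3.476876 + (-0.135)(0.188694)) / (1 - (-0.135)^2) = 3.451403 / 0.981775 = 3.515472.
  gamma(1) = phi_1 gamma(0) + c_1 = (-0.135)(3.515472) + (0.188694) = -0.285895.
Therefore gamma(1) = -0.2859 (to 4 decimal places).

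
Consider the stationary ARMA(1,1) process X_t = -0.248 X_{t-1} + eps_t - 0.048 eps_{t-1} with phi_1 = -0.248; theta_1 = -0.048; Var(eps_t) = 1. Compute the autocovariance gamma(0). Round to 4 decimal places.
\gamma(0) = 1.0934

Multiply the model equation by X_{t-k} and take expectations. With theta_0 = psi_0 = 1 and psi_j the MA(infinity) weights, this gives
  gamma(k) - sum_i phi_i gamma(k-i) = c_k,
  c_k = sigma^2 * sum_{j=k..q} theta_j psi_{j-k}   (c_k = 0 for k > q),
using gamma(-m) = gamma(m).
psi-weights needed (psi_j = theta_j + sum_i phi_i psi_{j-i}):
  psi_1 = theta_1 + phi_1 = -0.048 + (-0.248) = -0.296
Right-hand sides:
  c_0 = sigma^2 (1 + theta_1 psi_1) = 1 * (1 + (-0.048)(-0.296)) = 1 * 1.014208 = 1.014208
  c_1 = sigma^2 theta_1 = 1 * (-0.048) = -0.048
  c_2 = 0
Equations for k = 0 and k = 1 (AR order 1):
  gamma(0) = phi_1 gamma(1) + c_0
  gamma(1) = phi_1 gamma(0) + c_1
Substituting the second into the first: gamma(0) (1 - phi_1^2) = c_0 + phi_1 c_1, so
  gamma(0) = (c_0 + phi_1 c_1) / (1 - phi_1^2) = (1.014208 + (-0.248)(-0.048)) / (1 - (-0.248)^2) = 1.026112 / 0.938496 = 1.093358.
Therefore gamma(0) = 1.0934 (to 4 decimal places).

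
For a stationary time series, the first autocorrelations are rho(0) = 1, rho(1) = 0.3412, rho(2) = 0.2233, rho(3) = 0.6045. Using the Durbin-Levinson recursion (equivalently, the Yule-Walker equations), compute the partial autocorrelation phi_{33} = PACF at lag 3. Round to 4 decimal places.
\phi_{33} = 0.5700

The PACF at lag k is phi_{kk}, the last component of the solution
to the Yule-Walker system G_k phi = r_k where
  (G_k)_{ij} = rho(|i - j|), (r_k)_i = rho(i), i,j = 1..k.
Equivalently, Durbin-Levinson gives phi_{kk} iteratively:
  phi_{11} = rho(1)
  phi_{kk} = [rho(k) - sum_{j=1..k-1} phi_{k-1,j} rho(k-j)]
            / [1 - sum_{j=1..k-1} phi_{k-1,j} rho(j)],
  phi_{k,j} = phi_{k-1,j} - phi_{kk} phi_{k-1,k-j},  j = 1..k-1.
Step k = 1:
  phi_11 = rho(1) = 0.3412.
Step k = 2:
  phi_22 = [rho(2) - phi_11 rho(1)] / [1 - phi_11 rho(1)] = [0.2233 - (0.3412)(0.3412)] / [1 - (0.3412)(0.3412)]
         = 0.10688256 / 0.88358256 = 0.120965.
  Update: phi_21 = phi_11 - phi_22 phi_11 = 0.3412 - (0.120965)(0.3412) = 0.299927.
Step k = 3:
  phi_33 = [rho(3) - phi_21 rho(2) - phi_22 rho(1)] / [1 - phi_21 rho(1) - phi_22 rho(2)]
    numerator   = 0.6045 - (0.299927)(0.2233) - (0.120965)(0.3412) = 0.4962531
    denominator = 1 - (0.299927)(0.3412) - (0.120965)(0.2233) = 0.87065351
  phi_33 = 0.4962531 / 0.87065351 = 0.57.
Therefore phi_{33} = 0.5700.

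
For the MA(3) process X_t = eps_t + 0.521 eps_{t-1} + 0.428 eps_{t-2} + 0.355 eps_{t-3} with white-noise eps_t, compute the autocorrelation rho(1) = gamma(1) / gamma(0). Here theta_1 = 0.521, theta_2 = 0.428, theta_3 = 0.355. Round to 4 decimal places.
\rho(1) = 0.5668

For an MA(q) process with theta_0 = 1, the autocovariance is
  gamma(k) = sigma^2 * sum_{i=0..q-k} theta_i * theta_{i+k},
and rho(k) = gamma(k) / gamma(0). Sigma^2 cancels.
  numerator   = (1)*(0.521) + (0.521)*(0.428) + (0.428)*(0.355) = 0.895928.
  denominator = (1)^2 + (0.521)^2 + (0.428)^2 + (0.355)^2 = 1.58065.
  rho(1) = 0.895928 / 1.58065 = 0.5668.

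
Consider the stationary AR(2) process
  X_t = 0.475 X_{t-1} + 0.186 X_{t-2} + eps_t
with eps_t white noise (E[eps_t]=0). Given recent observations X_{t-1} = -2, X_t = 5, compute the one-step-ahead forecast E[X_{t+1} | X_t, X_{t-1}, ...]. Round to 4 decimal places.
E[X_{t+1} \mid \mathcal F_t] = 2.0030

For an AR(p) model X_t = c + sum_i phi_i X_{t-i} + eps_t, the
one-step-ahead conditional mean is
  E[X_{t+1} | X_t, ...] = c + sum_i phi_i X_{t+1-i}.
Substitute known values:
  E[X_{t+1} | ...] = (0.475) * (5) + (0.186) * (-2)
                   = 2.0030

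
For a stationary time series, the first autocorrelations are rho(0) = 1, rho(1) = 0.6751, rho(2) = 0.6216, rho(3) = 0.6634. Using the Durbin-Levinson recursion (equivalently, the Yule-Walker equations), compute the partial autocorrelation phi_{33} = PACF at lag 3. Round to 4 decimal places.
\phi_{33} = 0.3361

The PACF at lag k is phi_{kk}, the last component of the solution
to the Yule-Walker system G_k phi = r_k where
  (G_k)_{ij} = rho(|i - j|), (r_k)_i = rho(i), i,j = 1..k.
Equivalently, Durbin-Levinson gives phi_{kk} iteratively:
  phi_{11} = rho(1)
  phi_{kk} = [rho(k) - sum_{j=1..k-1} phi_{k-1,j} rho(k-j)]
            / [1 - sum_{j=1..k-1} phi_{k-1,j} rho(j)],
  phi_{k,j} = phi_{k-1,j} - phi_{kk} phi_{k-1,k-j},  j = 1..k-1.
Step k = 1:
  phi_11 = rho(1) = 0.6751.
Step k = 2:
  phi_22 = [rho(2) - phi_11 rho(1)] / [1 - phi_11 rho(1)] = [0.6216 - (0.6751)(0.6751)] / [1 - (0.6751)(0.6751)]
         = 0.16583999 / 0.54423999 = 0.304718.
  Update: phi_21 = phi_11 - phi_22 phi_11 = 0.6751 - (0.304718)(0.6751) = 0.469385.
Step k = 3:
  phi_33 = [rho(3) - phi_21 rho(2) - phi_22 rho(1)] / [1 - phi_21 rho(1) - phi_22 rho(2)]
    numerator   = 0.6634 - (0.469385)(0.6216) - (0.304718)(0.6751) = 0.16591511
    denominator = 1 - (0.469385)(0.6751) - (0.304718)(0.6216) = 0.49370548
  phi_33 = 0.16591511 / 0.49370548 = 0.3361.
Therefore phi_{33} = 0.3361.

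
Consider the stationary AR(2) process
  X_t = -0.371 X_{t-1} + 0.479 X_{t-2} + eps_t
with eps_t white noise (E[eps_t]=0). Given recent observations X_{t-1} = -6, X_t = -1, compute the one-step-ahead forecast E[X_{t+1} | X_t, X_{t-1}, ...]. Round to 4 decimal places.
E[X_{t+1} \mid \mathcal F_t] = -2.5030

For an AR(p) model X_t = c + sum_i phi_i X_{t-i} + eps_t, the
one-step-ahead conditional mean is
  E[X_{t+1} | X_t, ...] = c + sum_i phi_i X_{t+1-i}.
Substitute known values:
  E[X_{t+1} | ...] = (-0.371) * (-1) + (0.479) * (-6)
                   = -2.5030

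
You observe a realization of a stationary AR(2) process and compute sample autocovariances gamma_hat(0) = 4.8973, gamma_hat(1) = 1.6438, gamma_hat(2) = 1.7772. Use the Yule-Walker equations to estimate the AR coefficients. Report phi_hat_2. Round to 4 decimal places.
\hat\phi_{2} = 0.2820

The Yule-Walker equations for an AR(p) process read, in matrix form,
  Gamma_p phi = r_p,   with   (Gamma_p)_{ij} = gamma(|i - j|),
                       (r_p)_i = gamma(i),   i,j = 1..p.
Substitute the sample gammas (Toeplitz matrix and right-hand side of size 2):
  Gamma_p = [[4.8973, 1.6438], [1.6438, 4.8973]]
  r_p     = [1.6438, 1.7772]
Written out:
  4.8973 phi_1 + 1.6438 phi_2 = 1.6438
  1.6438 phi_1 + 4.8973 phi_2 = 1.7772
Solve by Cramer's rule:
  det = gamma(0)^2 - gamma(1)^2 = (4.8973)^2 - (1.6438)^2 = 23.98354729 - 2.70207844 = 21.28146885
  phi_hat_1 = [gamma(1) gamma(0) - gamma(1) gamma(2)] / det = [(1.6438)(4.8973) - (1.6438)(1.7772)] / 21.28146885 = 5.12882038 / 21.28146885 = 0.241
  phi_hat_2 = [gamma(0) gamma(2) - gamma(1)^2] / det = [(4.8973)(1.7772) - (1.6438)^2] / 21.28146885 = 6.00140312 / 21.28146885 = 0.282
So phi_hat = [0.2410, 0.2820].
Therefore phi_hat_2 = 0.2820.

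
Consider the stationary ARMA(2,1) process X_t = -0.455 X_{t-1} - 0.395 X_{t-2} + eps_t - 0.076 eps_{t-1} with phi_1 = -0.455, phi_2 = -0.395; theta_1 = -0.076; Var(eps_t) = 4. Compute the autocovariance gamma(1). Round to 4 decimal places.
\gamma(1) = -2.0436

Multiply the model equation by X_{t-k} and take expectations. With theta_0 = psi_0 = 1 and psi_j the MA(infinity) weights, this gives
  gamma(k) - sum_i phi_i gamma(k-i) = c_k,
  c_k = sigma^2 * sum_{j=k..q} theta_j psi_{j-k}   (c_k = 0 for k > q),
using gamma(-m) = gamma(m).
psi-weights needed (psi_j = theta_j + sum_i phi_i psi_{j-i}):
  psi_1 = theta_1 + phi_1 = -0.076 + (-0.455) = -0.531
Right-hand sides:
  c_0 = sigma^2 (1 + theta_1 psi_1) = 4 * (1 + (-0.076)(-0.531)) = 4 * 1.040356 = 4.161424
  c_1 = sigma^2 theta_1 = 4 * (-0.076) = -0.304
  c_2 = 0
Equations for k = 0, 1, 2 (AR order 2, c_2 = 0):
  (E0) gamma(0) = phi_1 gamma(1) + phi_2 gamma(2) + c_0
  (E1) gamma(1) = phi_1 gamma(0) + phi_2 gamma(1) + c_1
  (E2) gamma(2) = phi_1 gamma(1) + phi_2 gamma(0)
From (E1): gamma(1) = A gamma(0) + B with
  A = phi_1 / (1 - phi_2) = -0.455 / 1.395 = -0.326165,   B = c_1 / (1 - phi_2) = -0.304 / 1.395 = -0.217921.
Insert (E2) into (E0): gamma(0) (1 - phi_2^2) = phi_1 (1 + phi_2) gamma(1) + c_0.
  phi_1 (1 + phi_2) = (-0.455)(0.605) = -0.275275,   1 - phi_2^2 = 0.843975.
Replace gamma(1) by A gamma(0) + B and collect gamma(0):
  gamma(0) [0.843975 - (-0.275275)(-0.326165)] = (-0.275275)(-0.217921) + 4.161424
  gamma(0) * 0.75419 = 4.221412
  gamma(0) = 4.221412 / 0.75419 = 5.59728.
  gamma(1) = A gamma(0) + B = (-0.326165)(5.59728) + (-0.217921) = -2.043557.
Therefore gamma(1) = -2.0436 (to 4 decimal places).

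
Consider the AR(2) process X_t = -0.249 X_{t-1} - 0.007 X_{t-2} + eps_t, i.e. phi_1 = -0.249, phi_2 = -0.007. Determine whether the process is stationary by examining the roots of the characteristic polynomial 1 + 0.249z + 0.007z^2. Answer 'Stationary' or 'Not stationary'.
\text{Stationary}

The AR(p) characteristic polynomial is P(z) = 1 + 0.249z + 0.007z^2.
Stationarity requires all roots to lie outside the unit circle, i.e. |z| > 1 for every root.
Set 1 + (0.249) z + (0.007) z^2 = 0, i.e. a z^2 + b z + c = 0 with a = 0.007, b = 0.249, c = 1.
Discriminant D = b^2 - 4ac = (0.249)^2 - 4*(0.007)*1 = 0.062001 - (0.028) = 0.034001.
D >= 0, so the roots are real: z = (-b +/- sqrt(D)) / (2a) = (-0.249 +/- 0.184394) / (0.014).
  z_1 = (-0.249 + 0.184394) / (0.014) = -4.6147,   |z_1| = 4.6147.
  z_2 = (-0.249 - 0.184394) / (0.014) = -30.9567,   |z_2| = 30.9567.
Moduli of all roots: 4.6147, 30.9567.
All moduli strictly greater than 1? Yes.
Verdict: Stationary.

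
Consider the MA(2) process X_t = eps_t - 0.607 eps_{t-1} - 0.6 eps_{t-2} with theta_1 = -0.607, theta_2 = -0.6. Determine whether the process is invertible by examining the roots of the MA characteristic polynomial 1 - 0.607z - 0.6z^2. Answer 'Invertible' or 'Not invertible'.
\text{Not invertible}

The MA(q) characteristic polynomial is P(z) = 1 - 0.607z - 0.6z^2.
Invertibility requires all roots to lie outside the unit circle, i.e. |z| > 1 for every root.
Set 1 + (-0.607) z + (-0.6) z^2 = 0, i.e. a z^2 + b z + c = 0 with a = -0.6, b = -0.607, c = 1.
Discriminant D = b^2 - 4ac = (-0.607)^2 - 4*(-0.6)*1 = 0.368449 - (-2.4) = 2.768449.
D >= 0, so the roots are real: z = (-b +/- sqrt(D)) / (2a) = (0.607 +/- 1.663866) / (-1.2).
  z_1 = (0.607 + 1.663866) / (-1.2) = -1.8924,   |z_1| = 1.8924.
  z_2 = (0.607 - 1.663866) / (-1.2) = 0.8807,   |z_2| = 0.8807.
Moduli of all roots: 1.8924, 0.8807.
All moduli strictly greater than 1? No.
Verdict: Not invertible.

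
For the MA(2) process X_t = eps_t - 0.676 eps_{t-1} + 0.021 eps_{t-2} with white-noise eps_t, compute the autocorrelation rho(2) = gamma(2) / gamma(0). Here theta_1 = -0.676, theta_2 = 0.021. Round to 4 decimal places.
\rho(2) = 0.0144

For an MA(q) process with theta_0 = 1, the autocovariance is
  gamma(k) = sigma^2 * sum_{i=0..q-k} theta_i * theta_{i+k},
and rho(k) = gamma(k) / gamma(0). Sigma^2 cancels.
  numerator   = (1)*(0.021) = 0.021.
  denominator = (1)^2 + (-0.676)^2 + (0.021)^2 = 1.457417.
  rho(2) = 0.021 / 1.457417 = 0.0144.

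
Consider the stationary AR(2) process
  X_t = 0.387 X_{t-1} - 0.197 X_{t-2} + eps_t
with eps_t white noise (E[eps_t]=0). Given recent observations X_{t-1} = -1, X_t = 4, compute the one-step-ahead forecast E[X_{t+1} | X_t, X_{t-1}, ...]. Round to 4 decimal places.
E[X_{t+1} \mid \mathcal F_t] = 1.7450

For an AR(p) model X_t = c + sum_i phi_i X_{t-i} + eps_t, the
one-step-ahead conditional mean is
  E[X_{t+1} | X_t, ...] = c + sum_i phi_i X_{t+1-i}.
Substitute known values:
  E[X_{t+1} | ...] = (0.387) * (4) + (-0.197) * (-1)
                   = 1.7450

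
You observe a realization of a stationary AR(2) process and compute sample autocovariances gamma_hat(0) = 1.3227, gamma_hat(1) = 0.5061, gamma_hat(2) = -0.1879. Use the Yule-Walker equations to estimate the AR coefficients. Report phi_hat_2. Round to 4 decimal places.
\hat\phi_{2} = -0.3379

The Yule-Walker equations for an AR(p) process read, in matrix form,
  Gamma_p phi = r_p,   with   (Gamma_p)_{ij} = gamma(|i - j|),
                       (r_p)_i = gamma(i),   i,j = 1..p.
Substitute the sample gammas (Toeplitz matrix and right-hand side of size 2):
  Gamma_p = [[1.3227, 0.5061], [0.5061, 1.3227]]
  r_p     = [0.5061, -0.1879]
Written out:
  1.3227 phi_1 + 0.5061 phi_2 = 0.5061
  0.5061 phi_1 + 1.3227 phi_2 = -0.1879
Solve by Cramer's rule:
  det = gamma(0)^2 - gamma(1)^2 = (1.3227)^2 - (0.5061)^2 = 1.74953529 - 0.25613721 = 1.49339808
  phi_hat_1 = [gamma(1) gamma(0) - gamma(1) gamma(2)] / det = [(0.5061)(1.3227) - (0.5061)(-0.1879)] / 1.49339808 = 0.76451466 / 1.49339808 = 0.5119
  phi_hat_2 = [gamma(0) gamma(2) - gamma(1)^2] / det = [(1.3227)(-0.1879) - (0.5061)^2] / 1.49339808 = -0.50467254 / 1.49339808 = -0.3379
So phi_hat = [0.5119, -0.3379].
Therefore phi_hat_2 = -0.3379.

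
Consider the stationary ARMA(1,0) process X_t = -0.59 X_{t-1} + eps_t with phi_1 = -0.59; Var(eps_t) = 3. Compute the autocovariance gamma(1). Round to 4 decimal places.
\gamma(1) = -2.7151

Multiply the model equation by X_{t-k} and take expectations. With theta_0 = psi_0 = 1 and psi_j the MA(infinity) weights, this gives
  gamma(k) - sum_i phi_i gamma(k-i) = c_k,
  c_k = sigma^2 * sum_{j=k..q} theta_j psi_{j-k}   (c_k = 0 for k > q),
using gamma(-m) = gamma(m).
Pure AR (q = 0): c_0 = sigma^2 = 3, c_k = 0 for k >= 1.
Equations for k = 0 and k = 1 (AR order 1):
  gamma(0) = phi_1 gamma(1) + c_0
  gamma(1) = phi_1 gamma(0) + c_1
Substituting the second into the first: gamma(0) (1 - phi_1^2) = c_0 + phi_1 c_1, so
  gamma(0) = c_0 / (1 - phi_1^2) = 3 / (1 - (-0.59)^2) = 3 / 0.6519 = 4.601933.
  gamma(1) = phi_1 gamma(0) = (-0.59)(4.601933) = -2.71514.
Therefore gamma(1) = -2.7151 (to 4 decimal places).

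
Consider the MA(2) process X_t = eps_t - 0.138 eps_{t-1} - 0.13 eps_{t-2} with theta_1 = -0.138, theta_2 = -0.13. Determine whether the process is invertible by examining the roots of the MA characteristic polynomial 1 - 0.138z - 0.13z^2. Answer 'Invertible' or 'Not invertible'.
\text{Invertible}

The MA(q) characteristic polynomial is P(z) = 1 - 0.138z - 0.13z^2.
Invertibility requires all roots to lie outside the unit circle, i.e. |z| > 1 for every root.
Set 1 + (-0.138) z + (-0.13) z^2 = 0, i.e. a z^2 + b z + c = 0 with a = -0.13, b = -0.138, c = 1.
Discriminant D = b^2 - 4ac = (-0.138)^2 - 4*(-0.13)*1 = 0.019044 - (-0.52) = 0.539044.
D >= 0, so the roots are real: z = (-b +/- sqrt(D)) / (2a) = (0.138 +/- 0.734196) / (-0.26).
  z_1 = (0.138 + 0.734196) / (-0.26) = -3.3546,   |z_1| = 3.3546.
  z_2 = (0.138 - 0.734196) / (-0.26) = 2.2931,   |z_2| = 2.2931.
Moduli of all roots: 3.3546, 2.2931.
All moduli strictly greater than 1? Yes.
Verdict: Invertible.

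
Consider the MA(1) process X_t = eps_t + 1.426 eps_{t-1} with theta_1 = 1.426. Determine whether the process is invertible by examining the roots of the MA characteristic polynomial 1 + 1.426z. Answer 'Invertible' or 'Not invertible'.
\text{Not invertible}

The MA(q) characteristic polynomial is P(z) = 1 + 1.426z.
Invertibility requires all roots to lie outside the unit circle, i.e. |z| > 1 for every root.
This is linear in z: 1 + (1.426) z = 0  =>  z = -1/(1.426) = -0.701262,  |z| = 0.701262.
Moduli of all roots: 0.7013.
All moduli strictly greater than 1? No.
Verdict: Not invertible.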